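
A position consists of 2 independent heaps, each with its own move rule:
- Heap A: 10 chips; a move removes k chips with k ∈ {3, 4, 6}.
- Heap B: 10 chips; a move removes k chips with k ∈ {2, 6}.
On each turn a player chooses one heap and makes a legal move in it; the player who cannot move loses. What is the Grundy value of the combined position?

1

Build the Grundy sequence for heap A with g(k) = mex{g(k−s) : s ∈ {3, 4, 6}, s ≤ k}:
g(0) = mex{} = 0
g(1) = mex{} = 0
g(2) = mex{} = 0
g(3) = mex{0} = 1
g(4) = mex{0} = 1
g(5) = mex{0} = 1
g(6) = mex{0,1} = 2
g(7) = mex{0,1} = 2
g(8) = mex{0,1} = 2
g(9) = mex{1,2} = 0
g(10) = mex{1,2} = 0
So g(10) = 0.
For heap B, compute g(0), g(1), … with moves {2, 6}:
g(0) = mex{} = 0
g(1) = mex{} = 0
g(2) = mex{0} = 1
g(3) = mex{0} = 1
g(4) = mex{1} = 0
g(5) = mex{1} = 0
g(6) = mex{0} = 1
g(7) = mex{0} = 1
g(8) = mex{1} = 0
g(9) = mex{1} = 0
g(10) = mex{0} = 1
So g(10) = 1.
By the Sprague-Grundy theorem, the Grundy value of a sum of independent games is the XOR of the component values.
Combined value = 0 XOR 1 = 1.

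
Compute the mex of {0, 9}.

1

0 is in the set but 1 is not, so the mex is 1.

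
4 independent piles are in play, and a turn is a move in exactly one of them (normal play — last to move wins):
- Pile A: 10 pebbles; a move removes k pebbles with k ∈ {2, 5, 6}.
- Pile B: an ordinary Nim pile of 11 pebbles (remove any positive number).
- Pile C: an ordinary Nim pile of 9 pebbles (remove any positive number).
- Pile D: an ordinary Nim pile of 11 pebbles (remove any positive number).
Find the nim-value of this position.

8

For pile A, compute g(0), g(1), … with moves {2, 5, 6}:
g(0) = mex{} = 0
g(1) = mex{} = 0
g(2) = mex{0} = 1
g(3) = mex{0} = 1
g(4) = mex{1} = 0
g(5) = mex{0,1} = 2
g(6) = mex{0} = 1
g(7) = mex{0,1,2} = 3
g(8) = mex{1} = 0
g(9) = mex{0,1,3} = 2
g(10) = mex{0,2} = 1
So g(10) = 1.
Pile B is a plain Nim pile of size 11, so its Grundy value is 11.
Pile C is a plain Nim pile of size 9, so its Grundy value is 9.
Pile D is a plain Nim pile of size 11, so its Grundy value is 11.
By the Sprague-Grundy theorem, the Grundy value of a sum of independent games is the XOR of the component values.
Combined value = 1 XOR 11 XOR 9 XOR 11 = 8.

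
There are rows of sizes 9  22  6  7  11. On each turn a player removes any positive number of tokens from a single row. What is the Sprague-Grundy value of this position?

21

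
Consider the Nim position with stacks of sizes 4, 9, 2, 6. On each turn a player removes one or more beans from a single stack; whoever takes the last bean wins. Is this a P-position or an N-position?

N-position

Nim-sum: 4 XOR 9 XOR 2 XOR 6 = 9.
The nim-sum is 9 ≠ 0, so this is an N-position: the player to move can win.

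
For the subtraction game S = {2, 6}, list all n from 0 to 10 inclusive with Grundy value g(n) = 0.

Grundy values for subtraction set {2, 6}:
k:     0  1  2  3  4  5  6  7  8  9 10
g(k):  0  0  1  1  0  0  1  1  0  0  1
The P-positions (g = 0) in 0..10 are 0, 1, 4, 5, 8, 9.

0, 1, 4, 5, 8, 9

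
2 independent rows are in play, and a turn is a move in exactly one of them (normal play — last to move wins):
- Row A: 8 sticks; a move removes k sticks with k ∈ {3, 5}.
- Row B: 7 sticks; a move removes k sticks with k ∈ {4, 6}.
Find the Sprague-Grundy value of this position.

Grundy values for row A (subtraction set {3, 5}):
k:     0  1  2  3  4  5  6  7  8
g(k):  0  0  0  1  1  1  2  2  0
So g(8) = 0.
Grundy values for row B (subtraction set {4, 6}):
g(0) = mex{} = 0
g(1) = mex{} = 0
g(2) = mex{} = 0
g(3) = mex{} = 0
g(4) = mex{0} = 1
g(5) = mex{0} = 1
g(6) = mex{0} = 1
g(7) = mex{0} = 1
So g(7) = 1.
The value of a disjunctive sum is the nim-sum of the parts.
Combined value = 0 ⊕ 1 = 1.

1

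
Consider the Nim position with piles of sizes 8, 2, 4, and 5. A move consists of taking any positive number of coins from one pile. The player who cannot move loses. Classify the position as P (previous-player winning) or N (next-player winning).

Bitwise XOR of the heap sizes:
  1000  (8)
  0010  (2)
  0100  (4)
  0101  (5)
  ----
  1011  (11)
The nim-sum is 11 ≠ 0, so this is an N-position: the player to move can win.

N-position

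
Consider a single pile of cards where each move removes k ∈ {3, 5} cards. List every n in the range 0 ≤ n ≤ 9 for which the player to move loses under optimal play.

0, 1, 2, 8, 9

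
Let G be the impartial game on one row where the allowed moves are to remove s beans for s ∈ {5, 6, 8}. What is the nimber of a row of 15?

0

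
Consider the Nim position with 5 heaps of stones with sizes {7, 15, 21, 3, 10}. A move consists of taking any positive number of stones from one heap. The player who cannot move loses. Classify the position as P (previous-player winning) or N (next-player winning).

N-position

Nim-sum: 7 ^ 15 ^ 21 ^ 3 ^ 10 = 20.
The nim-sum is 20 ≠ 0, so this is an N-position: the player to move can win.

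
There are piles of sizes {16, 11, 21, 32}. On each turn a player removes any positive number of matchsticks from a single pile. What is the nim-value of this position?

46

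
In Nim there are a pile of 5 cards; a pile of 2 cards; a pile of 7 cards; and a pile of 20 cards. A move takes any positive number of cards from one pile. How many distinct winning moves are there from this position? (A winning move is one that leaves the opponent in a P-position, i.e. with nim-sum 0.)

1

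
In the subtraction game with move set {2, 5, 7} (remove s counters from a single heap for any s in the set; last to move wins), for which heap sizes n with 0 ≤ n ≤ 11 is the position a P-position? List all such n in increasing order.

Grundy values for subtraction set {2, 5, 7}:
g(0) = mex{} = 0
g(1) = mex{} = 0
g(2) = mex{0} = 1
g(3) = mex{0} = 1
g(4) = mex{1} = 0
g(5) = mex{0,1} = 2
g(6) = mex{0} = 1
g(7) = mex{0,1,2} = 3
g(8) = mex{0,1} = 2
g(9) = mex{0,1,3} = 2
g(10) = mex{1,2} = 0
g(11) = mex{0,1,2} = 3
The P-positions (g = 0) in 0..11 are 0, 1, 4, 10.

0, 1, 4, 10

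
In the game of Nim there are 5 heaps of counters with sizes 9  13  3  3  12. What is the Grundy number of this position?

8

In binary:
  1001  (9)
  1101  (13)
  0011  (3)
  0011  (3)
  1100  (12)
  ----
  1000  (8)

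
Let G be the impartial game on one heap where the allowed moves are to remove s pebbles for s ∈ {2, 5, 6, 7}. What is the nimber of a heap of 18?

Grundy values for subtraction set {2, 5, 6, 7}:
k:     0  1  2  3  4  5  6  7  8  9 10 11 12 13 14 15 16 17 18
g(k):  0  0  1  1  0  2  1  3  2  2  3  3  0  0  1  1  0  2  1
So g(18) = 1.

1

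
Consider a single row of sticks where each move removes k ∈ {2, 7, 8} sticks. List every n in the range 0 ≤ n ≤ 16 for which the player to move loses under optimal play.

0, 1, 4, 5, 10, 14, 15

Build the Grundy sequence with g(k) = mex{g(k−s) : s ∈ {2, 7, 8}, s ≤ k}:
k:     0  1  2  3  4  5  6  7  8  9 10 11 12 13 14 15 16
g(k):  0  0  1  1  0  0  1  1  2  2  0  3  1  2  0  0  1
The P-positions (g = 0) in 0..16 are 0, 1, 4, 5, 10, 14, 15.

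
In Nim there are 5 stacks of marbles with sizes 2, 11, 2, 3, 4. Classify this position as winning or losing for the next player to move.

Nim-sum: 2 ^ 11 ^ 2 ^ 3 ^ 4 = 12.
The nim-sum is 12 ≠ 0, so this is an N-position: the player to move can win.

Winning position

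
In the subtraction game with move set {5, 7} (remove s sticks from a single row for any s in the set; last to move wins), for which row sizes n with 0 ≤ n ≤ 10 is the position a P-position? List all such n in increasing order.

Compute g(0), g(1), … for moves {5, 7}:
k:     0  1  2  3  4  5  6  7  8  9 10
g(k):  0  0  0  0  0  1  1  1  1  1  2
The P-positions (g = 0) in 0..10 are 0, 1, 2, 3, 4.

0, 1, 2, 3, 4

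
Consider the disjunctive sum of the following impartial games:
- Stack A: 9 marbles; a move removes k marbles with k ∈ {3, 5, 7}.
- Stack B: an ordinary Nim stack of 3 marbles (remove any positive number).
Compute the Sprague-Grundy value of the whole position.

Grundy values for stack A (subtraction set {3, 5, 7}):
g(0) = mex{} = 0
g(1) = mex{} = 0
g(2) = mex{} = 0
g(3) = mex{0} = 1
g(4) = mex{0} = 1
g(5) = mex{0} = 1
g(6) = mex{0,1} = 2
g(7) = mex{0,1} = 2
g(8) = mex{0,1} = 2
g(9) = mex{0,1,2} = 3
So g(9) = 3.
Stack B is a plain Nim stack of size 3, so its Grundy value is 3.
By the Sprague-Grundy theorem, the Grundy value of a sum of independent games is the XOR of the component values.
Combined value = 3 XOR 3 = 0.

0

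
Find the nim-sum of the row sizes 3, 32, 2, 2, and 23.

52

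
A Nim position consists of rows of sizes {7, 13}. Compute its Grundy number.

10

Write each in binary and XOR column by column:
  0111  (7)
  1101  (13)
  ----
  1010  (10)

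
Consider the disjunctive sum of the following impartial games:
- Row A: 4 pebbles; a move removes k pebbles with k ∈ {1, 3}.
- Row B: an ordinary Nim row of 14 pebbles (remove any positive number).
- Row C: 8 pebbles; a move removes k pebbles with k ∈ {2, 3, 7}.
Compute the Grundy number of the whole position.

15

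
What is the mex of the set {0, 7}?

1

0 is in the set but 1 is not, so the mex is 1.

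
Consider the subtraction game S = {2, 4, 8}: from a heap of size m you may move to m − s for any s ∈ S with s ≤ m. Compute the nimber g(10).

2

Compute g(0), g(1), … for moves {2, 4, 8}:
g(0) = mex{} = 0
g(1) = mex{} = 0
g(2) = mex{0} = 1
g(3) = mex{0} = 1
g(4) = mex{0,1} = 2
g(5) = mex{0,1} = 2
g(6) = mex{1,2} = 0
g(7) = mex{1,2} = 0
g(8) = mex{0,2} = 1
g(9) = mex{0,2} = 1
g(10) = mex{0,1} = 2
So g(10) = 2.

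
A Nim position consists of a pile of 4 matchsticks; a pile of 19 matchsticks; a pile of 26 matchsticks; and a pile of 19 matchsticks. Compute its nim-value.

Write each in binary and XOR column by column:
  00100  (4)
  10011  (19)
  11010  (26)
  10011  (19)
  -----
  11110  (30)

30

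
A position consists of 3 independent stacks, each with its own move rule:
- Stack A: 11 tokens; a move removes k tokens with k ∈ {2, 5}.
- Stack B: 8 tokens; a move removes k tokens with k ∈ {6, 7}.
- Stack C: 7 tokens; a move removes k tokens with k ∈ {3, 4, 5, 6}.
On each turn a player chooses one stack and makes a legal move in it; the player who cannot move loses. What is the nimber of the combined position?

3

For stack A, compute g(0), g(1), … with moves {2, 5}:
k:     0  1  2  3  4  5  6  7  8  9 10 11
g(k):  0  0  1  1  0  2  1  0  0  1  1  0
So g(11) = 0.
Grundy values for stack B (subtraction set {6, 7}):
g(0) = mex{} = 0
g(1) = mex{} = 0
g(2) = mex{} = 0
g(3) = mex{} = 0
g(4) = mex{} = 0
g(5) = mex{} = 0
g(6) = mex{0} = 1
g(7) = mex{0} = 1
g(8) = mex{0} = 1
So g(8) = 1.
For stack C, compute g(0), g(1), … with moves {3, 4, 5, 6}:
g(0) = mex{} = 0
g(1) = mex{} = 0
g(2) = mex{} = 0
g(3) = mex{0} = 1
g(4) = mex{0} = 1
g(5) = mex{0} = 1
g(6) = mex{0,1} = 2
g(7) = mex{0,1} = 2
So g(7) = 2.
The value of a disjunctive sum is the nim-sum of the parts.
Combined value = 0 XOR 1 XOR 2 = 3.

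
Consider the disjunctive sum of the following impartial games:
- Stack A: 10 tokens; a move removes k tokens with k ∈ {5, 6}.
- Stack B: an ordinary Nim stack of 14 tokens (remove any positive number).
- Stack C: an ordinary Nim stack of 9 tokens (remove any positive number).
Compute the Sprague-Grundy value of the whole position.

5

Build the Grundy sequence for stack A with g(k) = mex{g(k−s) : s ∈ {5, 6}, s ≤ k}:
g(0) = mex{} = 0
g(1) = mex{} = 0
g(2) = mex{} = 0
g(3) = mex{} = 0
g(4) = mex{} = 0
g(5) = mex{0} = 1
g(6) = mex{0} = 1
g(7) = mex{0} = 1
g(8) = mex{0} = 1
g(9) = mex{0} = 1
g(10) = mex{0,1} = 2
So g(10) = 2.
Stack B is a plain Nim stack of size 14, so its Grundy value is 14.
Stack C is a plain Nim stack of size 9, so its Grundy value is 9.
The value of a disjunctive sum is the nim-sum of the parts.
Combined value = 2 XOR 14 XOR 9 = 5.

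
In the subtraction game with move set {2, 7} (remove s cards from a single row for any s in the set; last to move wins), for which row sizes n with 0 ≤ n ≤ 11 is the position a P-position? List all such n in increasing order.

0, 1, 4, 5, 9, 10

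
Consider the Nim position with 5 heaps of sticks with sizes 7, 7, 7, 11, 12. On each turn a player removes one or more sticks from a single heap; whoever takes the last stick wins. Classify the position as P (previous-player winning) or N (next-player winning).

Nim-sum: 7 XOR 7 XOR 7 XOR 11 XOR 12 = 0.
The nim-sum is 0, so this is a P-position: the player to move is in a losing position under optimal play.

P-position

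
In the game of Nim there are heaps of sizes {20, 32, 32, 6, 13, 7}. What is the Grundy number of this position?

24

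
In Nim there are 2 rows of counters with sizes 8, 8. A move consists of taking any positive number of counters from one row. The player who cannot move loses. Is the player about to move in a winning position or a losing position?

Compute the nim-sum pairwise:
8 ^ 8 = 0
The nim-sum is 0, so this is a P-position: the player to move is in a losing position under optimal play.

Losing position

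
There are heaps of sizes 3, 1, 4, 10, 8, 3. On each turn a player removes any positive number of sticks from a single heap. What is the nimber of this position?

Compute the nim-sum pairwise:
3 ⊕ 1 = 2
2 ⊕ 4 = 6
6 ⊕ 10 = 12
12 ⊕ 8 = 4
4 ⊕ 3 = 7

7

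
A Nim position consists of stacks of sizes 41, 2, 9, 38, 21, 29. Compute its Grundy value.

12

Compute the nim-sum pairwise:
41 XOR 2 = 43
43 XOR 9 = 34
34 XOR 38 = 4
4 XOR 21 = 17
17 XOR 29 = 12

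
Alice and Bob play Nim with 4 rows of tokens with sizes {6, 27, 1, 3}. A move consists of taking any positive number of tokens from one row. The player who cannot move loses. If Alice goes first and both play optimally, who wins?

Write each in binary and XOR column by column:
  00110  (6)
  11011  (27)
  00001  (1)
  00011  (3)
  -----
  11111  (31)
The nim-sum is 31 ≠ 0, so this is an N-position: the player to move can win; Alice has a winning move.

Alice wins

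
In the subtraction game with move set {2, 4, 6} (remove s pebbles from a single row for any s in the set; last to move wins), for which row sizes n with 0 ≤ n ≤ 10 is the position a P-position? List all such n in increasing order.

0, 1, 8, 9

Compute g(0), g(1), … for moves {2, 4, 6}:
k:     0  1  2  3  4  5  6  7  8  9 10
g(k):  0  0  1  1  2  2  3  3  0  0  1
The P-positions (g = 0) in 0..10 are 0, 1, 8, 9.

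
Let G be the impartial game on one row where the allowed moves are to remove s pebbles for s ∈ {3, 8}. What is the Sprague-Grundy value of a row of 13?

0

Grundy values for subtraction set {3, 8}:
g(0) = mex{} = 0
g(1) = mex{} = 0
g(2) = mex{} = 0
g(3) = mex{0} = 1
g(4) = mex{0} = 1
g(5) = mex{0} = 1
g(6) = mex{1} = 0
g(7) = mex{1} = 0
g(8) = mex{0,1} = 2
g(9) = mex{0} = 1
g(10) = mex{0} = 1
g(11) = mex{1,2} = 0
g(12) = mex{1} = 0
g(13) = mex{1} = 0
So g(13) = 0.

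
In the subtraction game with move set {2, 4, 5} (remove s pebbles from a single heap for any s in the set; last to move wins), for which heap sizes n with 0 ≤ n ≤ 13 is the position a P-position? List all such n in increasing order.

0, 1, 7, 8

Build the Grundy sequence with g(k) = mex{g(k−s) : s ∈ {2, 4, 5}, s ≤ k}:
g(0) = mex{} = 0
g(1) = mex{} = 0
g(2) = mex{0} = 1
g(3) = mex{0} = 1
g(4) = mex{0,1} = 2
g(5) = mex{0,1} = 2
g(6) = mex{0,1,2} = 3
g(7) = mex{1,2} = 0
g(8) = mex{1,2,3} = 0
g(9) = mex{0,2} = 1
g(10) = mex{0,2,3} = 1
g(11) = mex{0,1,3} = 2
g(12) = mex{0,1} = 2
g(13) = mex{0,1,2} = 3
The P-positions (g = 0) in 0..13 are 0, 1, 7, 8.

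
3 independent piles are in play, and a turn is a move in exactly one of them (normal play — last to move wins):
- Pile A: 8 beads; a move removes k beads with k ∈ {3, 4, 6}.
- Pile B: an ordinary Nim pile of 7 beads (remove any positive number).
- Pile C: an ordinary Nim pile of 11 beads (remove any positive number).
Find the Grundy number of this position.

Grundy values for pile A (subtraction set {3, 4, 6}):
k:     0  1  2  3  4  5  6  7  8
g(k):  0  0  0  1  1  1  2  2  2
So g(8) = 2.
Pile B is a plain Nim pile of size 7, so its Grundy value is 7.
Pile C is a plain Nim pile of size 11, so its Grundy value is 11.
The value of a disjunctive sum is the nim-sum of the parts.
Combined value = 2 ⊕ 7 ⊕ 11 = 14.

14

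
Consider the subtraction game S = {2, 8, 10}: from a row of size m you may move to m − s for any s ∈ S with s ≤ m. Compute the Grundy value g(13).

2

Build the Grundy sequence with g(k) = mex{g(k−s) : s ∈ {2, 8, 10}, s ≤ k}:
g(0) = mex{} = 0
g(1) = mex{} = 0
g(2) = mex{0} = 1
g(3) = mex{0} = 1
g(4) = mex{1} = 0
g(5) = mex{1} = 0
g(6) = mex{0} = 1
g(7) = mex{0} = 1
g(8) = mex{0,1} = 2
g(9) = mex{0,1} = 2
g(10) = mex{0,1,2} = 3
g(11) = mex{0,1,2} = 3
g(12) = mex{0,1,3} = 2
g(13) = mex{0,1,3} = 2
So g(13) = 2.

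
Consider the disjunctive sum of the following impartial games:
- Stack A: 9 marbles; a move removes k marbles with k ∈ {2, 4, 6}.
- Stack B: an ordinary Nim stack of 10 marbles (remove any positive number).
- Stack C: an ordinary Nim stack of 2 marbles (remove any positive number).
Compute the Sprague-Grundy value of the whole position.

8

Build the Grundy sequence for stack A with g(k) = mex{g(k−s) : s ∈ {2, 4, 6}, s ≤ k}:
k:     0  1  2  3  4  5  6  7  8  9
g(k):  0  0  1  1  2  2  3  3  0  0
So g(9) = 0.
Stack B is a plain Nim stack of size 10, so its Grundy value is 10.
Stack C is a plain Nim stack of size 2, so its Grundy value is 2.
The value of a disjunctive sum is the nim-sum of the parts.
Combined value = 0 ⊕ 10 ⊕ 2 = 8.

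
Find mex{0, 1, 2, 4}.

3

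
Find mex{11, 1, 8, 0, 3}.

2

The values 0, 1 are all present; 2 is the first non-negative integer missing from the set.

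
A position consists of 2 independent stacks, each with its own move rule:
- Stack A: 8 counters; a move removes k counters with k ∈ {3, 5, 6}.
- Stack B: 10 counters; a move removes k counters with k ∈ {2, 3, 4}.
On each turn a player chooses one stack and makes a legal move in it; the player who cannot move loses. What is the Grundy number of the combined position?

For stack A, compute g(0), g(1), … with moves {3, 5, 6}:
k:     0  1  2  3  4  5  6  7  8
g(k):  0  0  0  1  1  1  2  2  2
So g(8) = 2.
For stack B, compute g(0), g(1), … with moves {2, 3, 4}:
k:     0  1  2  3  4  5  6  7  8  9 10
g(k):  0  0  1  1  2  2  0  0  1  1  2
So g(10) = 2.
By the Sprague-Grundy theorem, the Grundy value of a sum of independent games is the XOR of the component values.
Combined value = 2 XOR 2 = 0.

0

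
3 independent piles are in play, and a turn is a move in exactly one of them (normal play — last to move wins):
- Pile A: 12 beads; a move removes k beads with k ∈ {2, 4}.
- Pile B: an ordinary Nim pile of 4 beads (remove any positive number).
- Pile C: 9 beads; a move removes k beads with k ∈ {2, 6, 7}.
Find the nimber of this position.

For pile A, compute g(0), g(1), … with moves {2, 4}:
k:     0  1  2  3  4  5  6  7  8  9 10 11 12
g(k):  0  0  1  1  2  2  0  0  1  1  2  2  0
So g(12) = 0.
Pile B is a plain Nim pile of size 4, so its Grundy value is 4.
Build the Grundy sequence for pile C with g(k) = mex{g(k−s) : s ∈ {2, 6, 7}, s ≤ k}:
k:     0  1  2  3  4  5  6  7  8  9
g(k):  0  0  1  1  0  0  1  1  2  0
So g(9) = 0.
The value of a disjunctive sum is the nim-sum of the parts.
Combined value = 0 ⊕ 4 ⊕ 0 = 4.

4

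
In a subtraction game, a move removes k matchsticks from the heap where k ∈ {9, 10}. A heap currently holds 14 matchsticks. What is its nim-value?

1

Grundy values for subtraction set {9, 10}:
g(0) = mex{} = 0
g(1) = mex{} = 0
g(2) = mex{} = 0
g(3) = mex{} = 0
g(4) = mex{} = 0
g(5) = mex{} = 0
g(6) = mex{} = 0
g(7) = mex{} = 0
g(8) = mex{} = 0
g(9) = mex{0} = 1
g(10) = mex{0} = 1
g(11) = mex{0} = 1
g(12) = mex{0} = 1
g(13) = mex{0} = 1
g(14) = mex{0} = 1
So g(14) = 1.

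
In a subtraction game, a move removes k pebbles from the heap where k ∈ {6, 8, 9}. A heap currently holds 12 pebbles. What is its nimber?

Grundy values for subtraction set {6, 8, 9}:
k:     0  1  2  3  4  5  6  7  8  9 10 11 12
g(k):  0  0  0  0  0  0  1  1  1  1  1  1  2
So g(12) = 2.

2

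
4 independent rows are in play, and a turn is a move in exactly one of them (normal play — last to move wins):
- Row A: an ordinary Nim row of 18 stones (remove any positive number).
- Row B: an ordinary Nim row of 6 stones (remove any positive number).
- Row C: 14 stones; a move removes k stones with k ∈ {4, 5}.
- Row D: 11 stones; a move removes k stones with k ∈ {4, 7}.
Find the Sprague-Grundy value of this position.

Row A is a plain Nim row of size 18, so its Grundy value is 18.
Row B is a plain Nim row of size 6, so its Grundy value is 6.
Build the Grundy sequence for row C with g(k) = mex{g(k−s) : s ∈ {4, 5}, s ≤ k}:
k:     0  1  2  3  4  5  6  7  8  9 10 11 12 13 14
g(k):  0  0  0  0  1  1  1  1  2  0  0  0  0  1  1
So g(14) = 1.
For row D, compute g(0), g(1), … with moves {4, 7}:
k:     0  1  2  3  4  5  6  7  8  9 10 11
g(k):  0  0  0  0  1  1  1  1  2  2  2  0
So g(11) = 0.
The value of a disjunctive sum is the nim-sum of the parts.
Combined value = 18 XOR 6 XOR 1 XOR 0 = 21.

21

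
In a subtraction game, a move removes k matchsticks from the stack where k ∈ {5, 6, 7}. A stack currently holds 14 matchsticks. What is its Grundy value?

0

Grundy values for subtraction set {5, 6, 7}:
k:     0  1  2  3  4  5  6  7  8  9 10 11 12 13 14
g(k):  0  0  0  0  0  1  1  1  1  1  2  2  0  0  0
So g(14) = 0.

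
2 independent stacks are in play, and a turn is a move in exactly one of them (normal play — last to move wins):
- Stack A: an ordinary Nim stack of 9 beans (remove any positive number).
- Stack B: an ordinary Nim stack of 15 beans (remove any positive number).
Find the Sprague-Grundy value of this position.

6

Stack A is a plain Nim stack of size 9, so its Grundy value is 9.
Stack B is a plain Nim stack of size 15, so its Grundy value is 15.
The value of a disjunctive sum is the nim-sum of the parts.
Combined value = 9 ⊕ 15 = 6.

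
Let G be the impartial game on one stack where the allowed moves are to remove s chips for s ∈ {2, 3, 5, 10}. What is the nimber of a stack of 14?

0

Grundy values for subtraction set {2, 3, 5, 10}:
g(0) = mex{} = 0
g(1) = mex{} = 0
g(2) = mex{0} = 1
g(3) = mex{0} = 1
g(4) = mex{0,1} = 2
g(5) = mex{0,1} = 2
g(6) = mex{0,1,2} = 3
g(7) = mex{1,2} = 0
g(8) = mex{1,2,3} = 0
g(9) = mex{0,2,3} = 1
g(10) = mex{0,2} = 1
g(11) = mex{0,1,3} = 2
g(12) = mex{0,1} = 2
g(13) = mex{0,1,2} = 3
g(14) = mex{1,2} = 0
So g(14) = 0.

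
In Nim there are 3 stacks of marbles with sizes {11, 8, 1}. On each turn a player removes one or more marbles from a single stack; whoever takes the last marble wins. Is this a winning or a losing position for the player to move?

Winning position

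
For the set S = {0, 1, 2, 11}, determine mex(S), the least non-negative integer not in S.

The values 0, 1, 2 are all present; 3 is the first non-negative integer missing from the set.

3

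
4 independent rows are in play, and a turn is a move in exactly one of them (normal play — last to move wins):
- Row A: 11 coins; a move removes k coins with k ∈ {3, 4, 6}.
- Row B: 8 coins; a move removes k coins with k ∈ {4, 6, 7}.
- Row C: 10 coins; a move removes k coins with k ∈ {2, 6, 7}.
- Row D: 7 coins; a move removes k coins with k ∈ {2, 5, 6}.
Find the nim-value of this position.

2

Build the Grundy sequence for row A with g(k) = mex{g(k−s) : s ∈ {3, 4, 6}, s ≤ k}:
g(0) = mex{} = 0
g(1) = mex{} = 0
g(2) = mex{} = 0
g(3) = mex{0} = 1
g(4) = mex{0} = 1
g(5) = mex{0} = 1
g(6) = mex{0,1} = 2
g(7) = mex{0,1} = 2
g(8) = mex{0,1} = 2
g(9) = mex{1,2} = 0
g(10) = mex{1,2} = 0
g(11) = mex{1,2} = 0
So g(11) = 0.
For row B, compute g(0), g(1), … with moves {4, 6, 7}:
k:     0  1  2  3  4  5  6  7  8
g(k):  0  0  0  0  1  1  1  1  2
So g(8) = 2.
For row C, compute g(0), g(1), … with moves {2, 6, 7}:
k:     0  1  2  3  4  5  6  7  8  9 10
g(k):  0  0  1  1  0  0  1  1  2  0  3
So g(10) = 3.
Build the Grundy sequence for row D with g(k) = mex{g(k−s) : s ∈ {2, 5, 6}, s ≤ k}:
k:     0  1  2  3  4  5  6  7
g(k):  0  0  1  1  0  2  1  3
So g(7) = 3.
By the Sprague-Grundy theorem, the Grundy value of a sum of independent games is the XOR of the component values.
Combined value = 0 ⊕ 2 ⊕ 3 ⊕ 3 = 2.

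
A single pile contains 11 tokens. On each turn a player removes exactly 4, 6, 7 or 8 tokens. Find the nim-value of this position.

Compute g(0), g(1), … for moves {4, 6, 7, 8}:
k:     0  1  2  3  4  5  6  7  8  9 10 11
g(k):  0  0  0  0  1  1  1  1  2  2  2  2
So g(11) = 2.

2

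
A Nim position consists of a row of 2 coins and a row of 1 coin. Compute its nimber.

Nim-sum: 2 ⊕ 1 = 3.

3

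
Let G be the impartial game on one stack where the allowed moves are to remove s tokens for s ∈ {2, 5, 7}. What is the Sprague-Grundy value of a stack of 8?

Compute g(0), g(1), … for moves {2, 5, 7}:
g(0) = mex{} = 0
g(1) = mex{} = 0
g(2) = mex{0} = 1
g(3) = mex{0} = 1
g(4) = mex{1} = 0
g(5) = mex{0,1} = 2
g(6) = mex{0} = 1
g(7) = mex{0,1,2} = 3
g(8) = mex{0,1} = 2
So g(8) = 2.

2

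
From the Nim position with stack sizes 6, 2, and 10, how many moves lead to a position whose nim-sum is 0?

Write each in binary and XOR column by column:
  0110  (6)
  0010  (2)
  1010  (10)
  ----
  1110  (14)
The overall nim-sum is X = 14. A stack of size p has a winning move iff p XOR X < p (reduce it to p XOR X).
  6: 6 XOR 14 = 8 ≥ 6 — no move.
  2: 2 XOR 14 = 12 ≥ 2 — no move.
  10: 10 XOR 14 = 4 < 10 — winning move (to 4).
That gives 1 winning move.

1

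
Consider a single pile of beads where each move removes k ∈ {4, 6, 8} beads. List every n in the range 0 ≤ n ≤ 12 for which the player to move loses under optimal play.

Build the Grundy sequence with g(k) = mex{g(k−s) : s ∈ {4, 6, 8}, s ≤ k}:
g(0) = mex{} = 0
g(1) = mex{} = 0
g(2) = mex{} = 0
g(3) = mex{} = 0
g(4) = mex{0} = 1
g(5) = mex{0} = 1
g(6) = mex{0} = 1
g(7) = mex{0} = 1
g(8) = mex{0,1} = 2
g(9) = mex{0,1} = 2
g(10) = mex{0,1} = 2
g(11) = mex{0,1} = 2
g(12) = mex{1,2} = 0
The P-positions (g = 0) in 0..12 are 0, 1, 2, 3, 12.

0, 1, 2, 3, 12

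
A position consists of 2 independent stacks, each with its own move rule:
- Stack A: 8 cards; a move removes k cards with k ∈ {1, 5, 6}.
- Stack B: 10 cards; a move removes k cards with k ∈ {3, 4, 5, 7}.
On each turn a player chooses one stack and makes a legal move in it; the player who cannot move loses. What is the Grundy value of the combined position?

Grundy values for stack A (subtraction set {1, 5, 6}):
k:     0  1  2  3  4  5  6  7  8
g(k):  0  1  0  1  0  1  2  3  2
So g(8) = 2.
Grundy values for stack B (subtraction set {3, 4, 5, 7}):
k:     0  1  2  3  4  5  6  7  8  9 10
g(k):  0  0  0  1  1  1  2  2  2  3  0
So g(10) = 0.
The value of a disjunctive sum is the nim-sum of the parts.
Combined value = 2 XOR 0 = 2.

2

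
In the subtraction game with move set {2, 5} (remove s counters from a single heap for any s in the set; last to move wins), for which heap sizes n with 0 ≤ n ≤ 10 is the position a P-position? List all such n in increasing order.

0, 1, 4, 7, 8

Compute g(0), g(1), … for moves {2, 5}:
g(0) = mex{} = 0
g(1) = mex{} = 0
g(2) = mex{0} = 1
g(3) = mex{0} = 1
g(4) = mex{1} = 0
g(5) = mex{0,1} = 2
g(6) = mex{0} = 1
g(7) = mex{1,2} = 0
g(8) = mex{1} = 0
g(9) = mex{0} = 1
g(10) = mex{0,2} = 1
The P-positions (g = 0) in 0..10 are 0, 1, 4, 7, 8.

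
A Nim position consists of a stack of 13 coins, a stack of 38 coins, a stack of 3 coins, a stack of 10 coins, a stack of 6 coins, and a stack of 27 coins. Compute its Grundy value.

Compute the nim-sum pairwise:
13 XOR 38 = 43
43 XOR 3 = 40
40 XOR 10 = 34
34 XOR 6 = 36
36 XOR 27 = 63

63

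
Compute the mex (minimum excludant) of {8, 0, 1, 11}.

2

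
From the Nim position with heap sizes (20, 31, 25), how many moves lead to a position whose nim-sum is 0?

3

Compute the nim-sum pairwise:
20 ⊕ 31 = 11
11 ⊕ 25 = 18
The overall nim-sum is X = 18. A heap of size p has a winning move iff p XOR X < p (reduce it to p XOR X).
  20: 20 XOR 18 = 6 < 20 — winning move (to 6).
  31: 31 XOR 18 = 13 < 31 — winning move (to 13).
  25: 25 XOR 18 = 11 < 25 — winning move (to 11).
That gives 3 winning moves.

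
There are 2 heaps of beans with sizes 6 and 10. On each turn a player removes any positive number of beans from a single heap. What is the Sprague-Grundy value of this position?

12

In binary:
  0110  (6)
  1010  (10)
  ----
  1100  (12)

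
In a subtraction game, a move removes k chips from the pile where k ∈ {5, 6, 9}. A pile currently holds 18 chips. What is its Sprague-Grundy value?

Build the Grundy sequence with g(k) = mex{g(k−s) : s ∈ {5, 6, 9}, s ≤ k}:
k:     0  1  2  3  4  5  6  7  8  9 10 11 12 13 14 15 16 17 18
g(k):  0  0  0  0  0  1  1  1  1  1  2  2  2  2  0  0  0  0  0
So g(18) = 0.

0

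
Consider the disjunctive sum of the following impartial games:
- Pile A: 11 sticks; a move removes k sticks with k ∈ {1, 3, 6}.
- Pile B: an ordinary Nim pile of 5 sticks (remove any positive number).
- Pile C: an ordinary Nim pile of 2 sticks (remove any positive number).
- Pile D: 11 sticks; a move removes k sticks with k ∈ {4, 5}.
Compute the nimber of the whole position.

7

For pile A, compute g(0), g(1), … with moves {1, 3, 6}:
g(0) = mex{} = 0
g(1) = mex{0} = 1
g(2) = mex{1} = 0
g(3) = mex{0} = 1
g(4) = mex{1} = 0
g(5) = mex{0} = 1
g(6) = mex{0,1} = 2
g(7) = mex{0,1,2} = 3
g(8) = mex{0,1,3} = 2
g(9) = mex{1,2} = 0
g(10) = mex{0,3} = 1
g(11) = mex{1,2} = 0
So g(11) = 0.
Pile B is a plain Nim pile of size 5, so its Grundy value is 5.
Pile C is a plain Nim pile of size 2, so its Grundy value is 2.
Build the Grundy sequence for pile D with g(k) = mex{g(k−s) : s ∈ {4, 5}, s ≤ k}:
k:     0  1  2  3  4  5  6  7  8  9 10 11
g(k):  0  0  0  0  1  1  1  1  2  0  0  0
So g(11) = 0.
By the Sprague-Grundy theorem, the Grundy value of a sum of independent games is the XOR of the component values.
Combined value = 0 XOR 5 XOR 2 XOR 0 = 7.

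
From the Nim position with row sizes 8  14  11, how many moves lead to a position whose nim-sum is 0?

Nim-sum: 8 ⊕ 14 ⊕ 11 = 13.
The overall nim-sum is X = 13. A row of size p has a winning move iff p XOR X < p (reduce it to p XOR X).
  8: 8 XOR 13 = 5 < 8 — winning move (to 5).
  14: 14 XOR 13 = 3 < 14 — winning move (to 3).
  11: 11 XOR 13 = 6 < 11 — winning move (to 6).
That gives 3 winning moves.

3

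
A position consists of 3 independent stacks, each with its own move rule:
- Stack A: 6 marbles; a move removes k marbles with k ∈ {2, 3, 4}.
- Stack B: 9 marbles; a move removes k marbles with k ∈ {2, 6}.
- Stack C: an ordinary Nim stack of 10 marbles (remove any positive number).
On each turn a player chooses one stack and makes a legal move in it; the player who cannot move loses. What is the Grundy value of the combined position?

Build the Grundy sequence for stack A with g(k) = mex{g(k−s) : s ∈ {2, 3, 4}, s ≤ k}:
g(0) = mex{} = 0
g(1) = mex{} = 0
g(2) = mex{0} = 1
g(3) = mex{0} = 1
g(4) = mex{0,1} = 2
g(5) = mex{0,1} = 2
g(6) = mex{1,2} = 0
So g(6) = 0.
For stack B, compute g(0), g(1), … with moves {2, 6}:
g(0) = mex{} = 0
g(1) = mex{} = 0
g(2) = mex{0} = 1
g(3) = mex{0} = 1
g(4) = mex{1} = 0
g(5) = mex{1} = 0
g(6) = mex{0} = 1
g(7) = mex{0} = 1
g(8) = mex{1} = 0
g(9) = mex{1} = 0
So g(9) = 0.
Stack C is a plain Nim stack of size 10, so its Grundy value is 10.
By the Sprague-Grundy theorem, the Grundy value of a sum of independent games is the XOR of the component values.
Combined value = 0 XOR 0 XOR 10 = 10.

10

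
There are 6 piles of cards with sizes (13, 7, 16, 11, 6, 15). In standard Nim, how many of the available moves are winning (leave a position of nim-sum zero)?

In binary:
  01101  (13)
  00111  (7)
  10000  (16)
  01011  (11)
  00110  (6)
  01111  (15)
  -----
  11000  (24)
The overall nim-sum is X = 24. A pile of size p has a winning move iff p XOR X < p (reduce it to p XOR X).
  13: 13 XOR 24 = 21 ≥ 13 — no move.
  7: 7 XOR 24 = 31 ≥ 7 — no move.
  16: 16 XOR 24 = 8 < 16 — winning move (to 8).
  11: 11 XOR 24 = 19 ≥ 11 — no move.
  6: 6 XOR 24 = 30 ≥ 6 — no move.
  15: 15 XOR 24 = 23 ≥ 15 — no move.
That gives 1 winning move.

1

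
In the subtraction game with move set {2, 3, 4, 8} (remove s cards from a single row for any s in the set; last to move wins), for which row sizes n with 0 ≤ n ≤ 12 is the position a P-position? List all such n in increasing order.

0, 1, 6, 7, 12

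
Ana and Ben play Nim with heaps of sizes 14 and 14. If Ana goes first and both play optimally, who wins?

Compute the nim-sum pairwise:
14 XOR 14 = 0
The nim-sum is 0, so this is a P-position: the player to move is in a losing position under optimal play; Ana is about to move from it and so loses — Ben wins.

Ben wins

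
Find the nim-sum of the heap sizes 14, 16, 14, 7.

23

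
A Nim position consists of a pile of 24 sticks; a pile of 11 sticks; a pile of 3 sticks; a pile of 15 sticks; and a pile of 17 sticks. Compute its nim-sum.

Compute the nim-sum pairwise:
24 ⊕ 11 = 19
19 ⊕ 3 = 16
16 ⊕ 15 = 31
31 ⊕ 17 = 14

14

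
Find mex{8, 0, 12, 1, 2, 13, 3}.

The values 0, 1, 2, 3 are all present; 4 is the first non-negative integer missing from the set.

4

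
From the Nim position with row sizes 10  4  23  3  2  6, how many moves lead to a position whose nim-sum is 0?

1

In binary:
  01010  (10)
  00100  (4)
  10111  (23)
  00011  (3)
  00010  (2)
  00110  (6)
  -----
  11110  (30)
The overall nim-sum is X = 30. A row of size p has a winning move iff p XOR X < p (reduce it to p XOR X).
  10: 10 XOR 30 = 20 ≥ 10 — no move.
  4: 4 XOR 30 = 26 ≥ 4 — no move.
  23: 23 XOR 30 = 9 < 23 — winning move (to 9).
  3: 3 XOR 30 = 29 ≥ 3 — no move.
  2: 2 XOR 30 = 28 ≥ 2 — no move.
  6: 6 XOR 30 = 24 ≥ 6 — no move.
That gives 1 winning move.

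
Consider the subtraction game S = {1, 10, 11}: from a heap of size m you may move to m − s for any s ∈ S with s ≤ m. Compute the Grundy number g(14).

2

Build the Grundy sequence with g(k) = mex{g(k−s) : s ∈ {1, 10, 11}, s ≤ k}:
k:     0  1  2  3  4  5  6  7  8  9 10 11 12 13 14
g(k):  0  1  0  1  0  1  0  1  0  1  2  3  2  3  2
So g(14) = 2.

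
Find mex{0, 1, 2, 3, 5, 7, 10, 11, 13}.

4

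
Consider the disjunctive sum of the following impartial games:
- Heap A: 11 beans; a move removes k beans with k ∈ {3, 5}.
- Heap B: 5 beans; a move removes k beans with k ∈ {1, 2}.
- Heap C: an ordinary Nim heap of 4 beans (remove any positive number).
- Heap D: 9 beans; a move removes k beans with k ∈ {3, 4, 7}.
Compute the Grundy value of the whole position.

4

Grundy values for heap A (subtraction set {3, 5}):
g(0) = mex{} = 0
g(1) = mex{} = 0
g(2) = mex{} = 0
g(3) = mex{0} = 1
g(4) = mex{0} = 1
g(5) = mex{0} = 1
g(6) = mex{0,1} = 2
g(7) = mex{0,1} = 2
g(8) = mex{1} = 0
g(9) = mex{1,2} = 0
g(10) = mex{1,2} = 0
g(11) = mex{0,2} = 1
So g(11) = 1.
Build the Grundy sequence for heap B with g(k) = mex{g(k−s) : s ∈ {1, 2}, s ≤ k}:
k:     0  1  2  3  4  5
g(k):  0  1  2  0  1  2
So g(5) = 2.
Heap C is a plain Nim heap of size 4, so its Grundy value is 4.
Grundy values for heap D (subtraction set {3, 4, 7}):
g(0) = mex{} = 0
g(1) = mex{} = 0
g(2) = mex{} = 0
g(3) = mex{0} = 1
g(4) = mex{0} = 1
g(5) = mex{0} = 1
g(6) = mex{0,1} = 2
g(7) = mex{0,1} = 2
g(8) = mex{0,1} = 2
g(9) = mex{0,1,2} = 3
So g(9) = 3.
By the Sprague-Grundy theorem, the Grundy value of a sum of independent games is the XOR of the component values.
Combined value = 1 XOR 2 XOR 4 XOR 3 = 4.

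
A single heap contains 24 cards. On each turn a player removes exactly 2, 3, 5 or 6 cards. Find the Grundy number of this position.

0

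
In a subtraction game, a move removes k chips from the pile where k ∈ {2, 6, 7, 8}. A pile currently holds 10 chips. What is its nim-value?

3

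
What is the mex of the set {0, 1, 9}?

The values 0, 1 are all present; 2 is the first non-negative integer missing from the set.

2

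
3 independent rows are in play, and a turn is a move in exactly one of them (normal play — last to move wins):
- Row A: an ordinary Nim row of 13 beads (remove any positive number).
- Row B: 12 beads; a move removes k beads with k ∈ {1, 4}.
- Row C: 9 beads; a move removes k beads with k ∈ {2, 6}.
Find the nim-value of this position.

Row A is a plain Nim row of size 13, so its Grundy value is 13.
Build the Grundy sequence for row B with g(k) = mex{g(k−s) : s ∈ {1, 4}, s ≤ k}:
k:     0  1  2  3  4  5  6  7  8  9 10 11 12
g(k):  0  1  0  1  2  0  1  0  1  2  0  1  0
So g(12) = 0.
For row C, compute g(0), g(1), … with moves {2, 6}:
k:     0  1  2  3  4  5  6  7  8  9
g(k):  0  0  1  1  0  0  1  1  0  0
So g(9) = 0.
By the Sprague-Grundy theorem, the Grundy value of a sum of independent games is the XOR of the component values.
Combined value = 13 ⊕ 0 ⊕ 0 = 13.

13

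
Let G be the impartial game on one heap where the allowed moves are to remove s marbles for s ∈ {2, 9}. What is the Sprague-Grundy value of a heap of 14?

Grundy values for subtraction set {2, 9}:
g(0) = mex{} = 0
g(1) = mex{} = 0
g(2) = mex{0} = 1
g(3) = mex{0} = 1
g(4) = mex{1} = 0
g(5) = mex{1} = 0
g(6) = mex{0} = 1
g(7) = mex{0} = 1
g(8) = mex{1} = 0
g(9) = mex{0,1} = 2
g(10) = mex{0} = 1
g(11) = mex{1,2} = 0
g(12) = mex{1} = 0
g(13) = mex{0} = 1
g(14) = mex{0} = 1
So g(14) = 1.

1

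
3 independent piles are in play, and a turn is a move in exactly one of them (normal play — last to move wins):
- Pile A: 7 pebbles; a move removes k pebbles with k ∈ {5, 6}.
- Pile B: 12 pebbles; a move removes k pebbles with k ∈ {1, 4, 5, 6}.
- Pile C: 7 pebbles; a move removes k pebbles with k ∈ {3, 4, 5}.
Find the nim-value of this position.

Build the Grundy sequence for pile A with g(k) = mex{g(k−s) : s ∈ {5, 6}, s ≤ k}:
g(0) = mex{} = 0
g(1) = mex{} = 0
g(2) = mex{} = 0
g(3) = mex{} = 0
g(4) = mex{} = 0
g(5) = mex{0} = 1
g(6) = mex{0} = 1
g(7) = mex{0} = 1
So g(7) = 1.
Build the Grundy sequence for pile B with g(k) = mex{g(k−s) : s ∈ {1, 4, 5, 6}, s ≤ k}:
g(0) = mex{} = 0
g(1) = mex{0} = 1
g(2) = mex{1} = 0
g(3) = mex{0} = 1
g(4) = mex{0,1} = 2
g(5) = mex{0,1,2} = 3
g(6) = mex{0,1,3} = 2
g(7) = mex{0,1,2} = 3
g(8) = mex{0,1,2,3} = 4
g(9) = mex{1,2,3,4} = 0
g(10) = mex{0,2,3} = 1
g(11) = mex{1,2,3} = 0
g(12) = mex{0,2,3,4} = 1
So g(12) = 1.
For pile C, compute g(0), g(1), … with moves {3, 4, 5}:
g(0) = mex{} = 0
g(1) = mex{} = 0
g(2) = mex{} = 0
g(3) = mex{0} = 1
g(4) = mex{0} = 1
g(5) = mex{0} = 1
g(6) = mex{0,1} = 2
g(7) = mex{0,1} = 2
So g(7) = 2.
By the Sprague-Grundy theorem, the Grundy value of a sum of independent games is the XOR of the component values.
Combined value = 1 XOR 1 XOR 2 = 2.

2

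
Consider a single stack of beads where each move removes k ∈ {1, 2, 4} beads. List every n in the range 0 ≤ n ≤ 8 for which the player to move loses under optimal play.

0, 3, 6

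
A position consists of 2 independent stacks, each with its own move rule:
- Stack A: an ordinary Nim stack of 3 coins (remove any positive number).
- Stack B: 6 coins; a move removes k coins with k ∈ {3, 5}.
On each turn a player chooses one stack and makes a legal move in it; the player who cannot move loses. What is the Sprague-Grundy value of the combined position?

Stack A is a plain Nim stack of size 3, so its Grundy value is 3.
For stack B, compute g(0), g(1), … with moves {3, 5}:
g(0) = mex{} = 0
g(1) = mex{} = 0
g(2) = mex{} = 0
g(3) = mex{0} = 1
g(4) = mex{0} = 1
g(5) = mex{0} = 1
g(6) = mex{0,1} = 2
So g(6) = 2.
By the Sprague-Grundy theorem, the Grundy value of a sum of independent games is the XOR of the component values.
Combined value = 3 XOR 2 = 1.

1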